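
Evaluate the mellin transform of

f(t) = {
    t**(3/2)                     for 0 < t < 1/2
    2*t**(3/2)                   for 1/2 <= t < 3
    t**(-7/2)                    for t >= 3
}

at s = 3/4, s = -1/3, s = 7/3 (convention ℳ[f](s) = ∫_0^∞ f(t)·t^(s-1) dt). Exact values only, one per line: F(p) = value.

undo the shared t-power: t on [0, 1/2); 2*t on [1/2, 3); t**(-4) on [3, ∞)
linearity at 1/2, 3 turns ℳ[f](s) into 3 summed integrals
on [0, 1/2): add ∫ t**(3/2)·t^(s-1) dt
between 1/2 and 3 the integrand is 2*t**(3/2)·t^(s-1)
over [3, ∞), the kernel integral of t**(-7/2) enters the sum

F(3/4) = 2**(3/4)*(-33 + 2380*6**(1/4))/594
F(-1/3) = 2**(5/6)*(-1863 + 22370*6**(1/6))/8694
F(7/3) = 2**(1/6)*(-63 + 27400*6**(5/6))/3864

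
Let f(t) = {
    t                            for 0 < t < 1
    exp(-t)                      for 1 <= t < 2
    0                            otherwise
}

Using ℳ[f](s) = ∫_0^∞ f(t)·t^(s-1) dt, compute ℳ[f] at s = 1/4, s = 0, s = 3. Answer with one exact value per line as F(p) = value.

F(1/4) = -uppergamma(1/4, 2) + uppergamma(1/4, 1) + 4/5
F(0) = Ei(-2) - Ei(-1) + 1
F(3) = -10*exp(-2) + 1/4 + 5*exp(-1)

decompose at 1; ℳ[f](s) sums the 2 pieces' integrals
piece [0, 1): integrate t against the kernel
for t in [1, 2): the term is ∫ exp(-t)·t^(s-1)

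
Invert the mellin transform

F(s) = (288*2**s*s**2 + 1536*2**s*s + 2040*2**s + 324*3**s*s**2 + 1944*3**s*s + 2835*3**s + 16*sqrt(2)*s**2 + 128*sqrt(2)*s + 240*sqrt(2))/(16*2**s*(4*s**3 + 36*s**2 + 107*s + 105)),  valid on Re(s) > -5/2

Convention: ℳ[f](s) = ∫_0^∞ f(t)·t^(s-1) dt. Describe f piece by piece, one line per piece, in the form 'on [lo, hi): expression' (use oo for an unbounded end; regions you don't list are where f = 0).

on [0, 1/2): 5*t**(5/2)
on [1/2, 1): 6*t**(7/2)
on [1, 3/2): 3*t**3/2

decompose at 1/2, 1; ℳ[f](s) sums the 3 pieces' integrals
segment [0, 1/2) carries 5*t**(5/2); integrate it
between 1/2 and 1 the integrand is 6*t**(7/2)·t^(s-1)
on [1, 3/2): add ∫ 3*t**3/2·t^(s-1) dt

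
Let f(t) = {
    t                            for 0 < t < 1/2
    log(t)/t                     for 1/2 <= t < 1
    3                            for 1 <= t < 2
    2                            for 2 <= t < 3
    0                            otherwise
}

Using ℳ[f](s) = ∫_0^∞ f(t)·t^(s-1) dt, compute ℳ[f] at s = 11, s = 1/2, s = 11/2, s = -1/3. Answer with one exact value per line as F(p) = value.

the 4 pieces separated at 1/2, 1, 2 each add one integral
for t in [0, 1/2): the term is ∫ t·t^(s-1)
segment 1/2 to 1 holds log(t)/t; add its integral
segment [1, 2) carries 3; integrate it
on [2, 3): add ∫ 2·t^(s-1) dt

F(11) = log(2)/10240 + 437869228439/13516800
F(1/2) = sqrt(2)*(-30*sqrt(2) - 12*log(2) + 12*sqrt(6) + 37)/6
F(11/2) = sqrt(2)*(-220480*sqrt(2) + 5148*log(2) + 4315123 + 32752512*sqrt(6))/741312
F(-1/3) = 2**(1/3)*(-32*6**(2/3) - 48*2**(1/3) - 48*log(2) + 60 + 135*2**(2/3))/32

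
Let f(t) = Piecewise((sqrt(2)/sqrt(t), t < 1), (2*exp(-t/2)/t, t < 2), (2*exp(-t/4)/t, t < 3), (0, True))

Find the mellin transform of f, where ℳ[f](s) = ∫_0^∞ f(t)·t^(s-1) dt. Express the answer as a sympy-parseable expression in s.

peel off the common scale on t: 1/sqrt(t) on [0, 1/2); exp(-t)/t on [1/2, 1); exp(-t/2)/t on [1, 3/2)
reversing the shared t-power: sqrt(t) on [0, 1/2); exp(-t) on [1/2, 1); exp(-t/2) on [1, 3/2)
slice at 1, 2, transform all 3 pieces, and sum them
on [0, 1): add ∫ sqrt(2)/sqrt(t)·t^(s-1) dt
[1, 2) adds the kernel integral of 2*exp(-t/2)/t
for t in [2, 3): the term is ∫ 2*exp(-t/4)/t·t^(s-1)

(2**(2*s)*(2*s - 1)*uppergamma(s - 1, 1/2) - 2**(2*s)*(2*s - 1)*uppergamma(s - 1, 3/4) + 2**(s + 1)*(2*s - 1)*uppergamma(s - 1, 1/2) - 2**(s + 1)*(2*s - 1)*uppergamma(s - 1, 1) + 4*sqrt(2))/(2*(2*s - 1))
  Re(s) > 1/2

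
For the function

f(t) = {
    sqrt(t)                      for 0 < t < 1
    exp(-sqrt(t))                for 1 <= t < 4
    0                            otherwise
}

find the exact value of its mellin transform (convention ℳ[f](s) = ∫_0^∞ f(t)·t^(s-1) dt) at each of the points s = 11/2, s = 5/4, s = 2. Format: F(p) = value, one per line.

F(11/2) = -53626368*exp(-2) + 1/6 + 19728202*exp(-1)
F(5/4) = (-98*sqrt(2) + (-21*sqrt(pi)*erfc(sqrt(2)) + 21*sqrt(pi)*erfc(1) + 8)*exp(2) + 70*E)*exp(-2)/14
F(2) = -76*exp(-2) + 2/5 + 32*exp(-1)

strip the power substitution: t on [0, 1); exp(-t) on [1, 2)
the 2 pieces separated at 1 each add one integral
∫ over [0, 1) of sqrt(t)·t^(s-1) joins the sum
[1, 4) adds the kernel integral of exp(-sqrt(t))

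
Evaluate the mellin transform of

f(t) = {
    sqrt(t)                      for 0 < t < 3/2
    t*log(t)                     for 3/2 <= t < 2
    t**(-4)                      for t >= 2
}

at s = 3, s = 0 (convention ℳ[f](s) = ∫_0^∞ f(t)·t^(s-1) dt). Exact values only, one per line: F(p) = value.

F(3) = -81*log(3)/64 - 47/256 + 27*sqrt(6)/56 + 337*log(2)/64
F(0) = -31/64 + log(8*sqrt(6)/9) + sqrt(6)

integrate the 3 segments split at 3/2, 2, then add the results
on [0, 3/2) integrate f = sqrt(t) against the kernel
the [3/2, 2) slice contributes ∫ t*log(t)·t^(s-1) dt
piece [2, ∞): integrate t**(-4) against the kernel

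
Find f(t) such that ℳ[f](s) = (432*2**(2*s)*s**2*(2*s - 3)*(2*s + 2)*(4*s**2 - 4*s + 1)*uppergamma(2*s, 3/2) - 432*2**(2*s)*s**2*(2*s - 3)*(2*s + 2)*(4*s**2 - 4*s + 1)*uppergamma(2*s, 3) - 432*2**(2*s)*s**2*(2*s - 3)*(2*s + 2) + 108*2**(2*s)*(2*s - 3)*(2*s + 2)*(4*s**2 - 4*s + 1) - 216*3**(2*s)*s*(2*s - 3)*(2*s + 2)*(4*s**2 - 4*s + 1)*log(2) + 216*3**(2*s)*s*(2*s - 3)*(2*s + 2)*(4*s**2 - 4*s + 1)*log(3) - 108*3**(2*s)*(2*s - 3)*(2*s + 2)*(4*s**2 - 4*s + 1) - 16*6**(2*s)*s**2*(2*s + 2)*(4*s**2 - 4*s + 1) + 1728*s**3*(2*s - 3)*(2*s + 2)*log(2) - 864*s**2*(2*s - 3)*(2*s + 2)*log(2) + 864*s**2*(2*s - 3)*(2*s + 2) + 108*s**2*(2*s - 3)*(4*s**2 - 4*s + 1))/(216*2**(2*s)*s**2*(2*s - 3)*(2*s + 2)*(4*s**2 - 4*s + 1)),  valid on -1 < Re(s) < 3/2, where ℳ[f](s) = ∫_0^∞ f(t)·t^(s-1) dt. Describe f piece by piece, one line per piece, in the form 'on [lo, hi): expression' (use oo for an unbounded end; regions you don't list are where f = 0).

peel off the power substitution: t**2 on [0, 1/2); log(t)/t on [1/2, 1); log(t) on [1, 3/2); …
along the cuts 1/4, 1, 9/4, 9, ℳ[f](s) splits into 5 integrals
over [0, 1/4), the kernel integral of t enters the sum
piece [1/4, 1): integrate log(sqrt(t))/sqrt(t) against the kernel
piece [1, 9/4): integrate log(sqrt(t)) against the kernel
on [9/4, 9) integrate f = exp(-sqrt(t)) against the kernel
piece [9, ∞): integrate t**(-3/2) against the kernel

on [0, 1/4): t
on [1/4, 1): log(sqrt(t))/sqrt(t)
on [1, 9/4): log(sqrt(t))
on [9/4, 9): exp(-sqrt(t))
on [9, oo): t**(-3/2)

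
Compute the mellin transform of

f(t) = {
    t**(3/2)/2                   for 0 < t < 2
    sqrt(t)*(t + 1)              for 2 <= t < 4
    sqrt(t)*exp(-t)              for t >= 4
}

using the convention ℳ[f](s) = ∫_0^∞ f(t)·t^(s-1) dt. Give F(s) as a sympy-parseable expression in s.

peel off the shared t-power: t/2 on [0, 2); t + 1 on [2, 4); exp(-t) on [4, ∞)
remove the common scale on t first: t on [0, 1); 2*t + 1 on [1, 2); exp(-2*t) on [2, ∞)
linearity at 2, 4 turns ℳ[f](s) into 3 summed integrals
on [0, 2): add ∫ t**(3/2)/2·t^(s-1) dt
between 2 and 4 the integrand is sqrt(t)*(t + 1)·t^(s-1)
over [4, ∞), the kernel integral of sqrt(t)*exp(-t) enters the sum

(-2**(s + 7/2)*s - 2**(s + 7/2) + 7*2**(2*s + 2) + 5*2**(2*s + 3)*s + 4*s**2*uppergamma(s + 1/2, 4) + 8*s*uppergamma(s + 1/2, 4) + 3*uppergamma(s + 1/2, 4))/(4*s**2 + 8*s + 3)
  Re(s) > -3/2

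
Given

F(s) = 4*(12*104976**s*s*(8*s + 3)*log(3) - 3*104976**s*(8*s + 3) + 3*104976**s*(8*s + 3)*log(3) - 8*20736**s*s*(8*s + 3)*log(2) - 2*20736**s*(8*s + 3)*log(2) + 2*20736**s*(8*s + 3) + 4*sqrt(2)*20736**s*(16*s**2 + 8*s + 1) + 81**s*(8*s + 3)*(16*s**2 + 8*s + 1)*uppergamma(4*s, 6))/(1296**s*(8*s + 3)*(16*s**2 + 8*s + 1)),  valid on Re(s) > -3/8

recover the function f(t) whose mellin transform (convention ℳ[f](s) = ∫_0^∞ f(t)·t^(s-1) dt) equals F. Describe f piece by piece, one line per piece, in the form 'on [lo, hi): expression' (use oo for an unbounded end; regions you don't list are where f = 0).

remove the power substitution first: t**(3/4) on [0, 4); sqrt(t)*log(sqrt(t)) on [4, 9); exp(-2*sqrt(t)) on [9, ∞)
undo the power substitution: t**(3/2) on [0, 2); t*log(t) on [2, 3); exp(-2*t) on [3, ∞)
f breaks at 16, 81 into 3 integrals to sum
segment 0 to 16 holds t**(3/8); add its integral
segment 16 to 81 holds t**(1/4)*log(t**(1/4)); add its integral
∫ exp(-2*t**(1/4))·t^(s-1) over [81, ∞)

on [0, 16): t**(3/8)
on [16, 81): t**(1/4)*log(t**(1/4))
on [81, oo): exp(-2*t**(1/4))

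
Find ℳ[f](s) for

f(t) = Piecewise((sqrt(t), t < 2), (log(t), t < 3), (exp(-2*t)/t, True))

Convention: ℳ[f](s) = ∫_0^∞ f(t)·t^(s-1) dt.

(-12**s*s**2*log(4) + 2*12**s*sqrt(2)*s**2 - 12**s*s*log(2) + 2*12**s*s + 12**s + 2*18**s*s**2*log(3) - 2*18**s*s + 18**s*s*log(3) - 18**s + 4*3**s*s**3*uppergamma(s - 1, 6) + 2*3**s*s**2*uppergamma(s - 1, 6))/(6**s*s**2*(2*s + 1))
  Re(s) > -1/2

invert the shared t-power to get t**(3/2) on [0, 2); t*log(t) on [2, 3); exp(-2*t) on [3, ∞)
along the cuts 2, 3, ℳ[f](s) splits into 3 integrals
piece [0, 2): integrate sqrt(t) against the kernel
∫ over [2, 3) of log(t)·t^(s-1) joins the sum
the [3, ∞) slice contributes ∫ exp(-2*t)/t·t^(s-1) dt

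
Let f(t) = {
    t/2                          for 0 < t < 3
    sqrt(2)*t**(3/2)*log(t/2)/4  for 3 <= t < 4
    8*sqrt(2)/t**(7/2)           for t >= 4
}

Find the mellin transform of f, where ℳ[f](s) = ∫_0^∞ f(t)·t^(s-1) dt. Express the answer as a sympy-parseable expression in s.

the common scale on t comes off first: t on [0, 3/2); t**(3/2)*log(t) on [3/2, 2); t**(-7/2) on [2, ∞)
remove the shared t-power first: sqrt(t) on [0, 3/2); t*log(t) on [3/2, 2); t**(-4) on [2, ∞)
the 3 pieces separated at 3, 4 each add one integral
segment 0 to 3 holds t/2; add its integral
the [3, 4) slice contributes ∫ sqrt(2)*t**(3/2)*log(t/2)/4·t^(s-1) dt
∫ over [4, ∞) of 8*sqrt(2)/t**(7/2)·t^(s-1) joins the sum

sqrt(2)*(32*2**(2*s)*(s + 1)*(2*s - 7)*(2*s + 1)*log(2) + 64*2**(2*s)*(s + 1)*(2*s - 7)*log(2) - 2**(2*s)*(s + 1)*(8*s + (2*s + 1)**2 + 8) - 2**(2*s + 6)*(s + 1)*(2*s - 7) + 3**(s + 1/2)*(s + 1)*(2*s - 7)*(2*s + 1)*(-12*log(3) + 12*log(2)) + 3**(s + 1/2)*(s + 1)*(2*s - 7)*(-24*log(3) + 24*log(2)) + 2*3**(s + 1/2)*sqrt(6)*(2*s - 7)*(8*s + (2*s + 1)**2 + 8) + 8*3**(s + 3/2)*(s + 1)*(2*s - 7))/(8*(s + 1)*(2*s - 7)*(8*s + (2*s + 1)**2 + 8))
  -1 < Re(s) < 7/2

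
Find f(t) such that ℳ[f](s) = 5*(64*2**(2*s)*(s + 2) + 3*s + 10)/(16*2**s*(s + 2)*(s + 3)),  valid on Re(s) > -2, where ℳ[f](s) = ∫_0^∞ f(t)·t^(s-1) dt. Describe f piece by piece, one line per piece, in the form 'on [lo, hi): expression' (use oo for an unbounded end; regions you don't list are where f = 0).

decompose at 1/2; ℳ[f](s) sums the 2 pieces' integrals
over [0, 1/2), the kernel integral of 5*t**2 enters the sum
on [1/2, 2) integrate f = 5*t**3/2 against the kernel

on [0, 1/2): 5*t**2
on [1/2, 2): 5*t**3/2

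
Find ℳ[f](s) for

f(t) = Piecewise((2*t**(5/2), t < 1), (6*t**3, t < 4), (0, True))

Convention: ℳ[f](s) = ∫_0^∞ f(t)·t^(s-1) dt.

treat the 2 regions marked off by 1 separately and sum
[0, 1) adds the kernel integral of 2*t**(5/2)
segment [1, 4) carries 6*t**3; integrate it

2*(192*2**(2*s)*(2*s + 5) - 4*s - 9)/((s + 3)*(2*s + 5))
  Re(s) > -5/2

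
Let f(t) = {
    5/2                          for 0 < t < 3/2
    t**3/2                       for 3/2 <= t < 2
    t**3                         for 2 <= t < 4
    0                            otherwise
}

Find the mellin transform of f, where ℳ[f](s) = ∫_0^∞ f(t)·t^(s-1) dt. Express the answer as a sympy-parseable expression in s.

f breaks at 3/2, 2 into 3 integrals to sum
[0, 3/2) adds the kernel integral of 5/2
∫ over [3/2, 2) of t**3/2·t^(s-1) joins the sum
segment 2 to 4 holds t**3; add its integral

(1024*2**(4*s)*s - 64*2**(3*s)*s + 13*6**s*s + 120*6**s)/(16*2**(2*s)*s*(s + 3))
  Re(s) > 0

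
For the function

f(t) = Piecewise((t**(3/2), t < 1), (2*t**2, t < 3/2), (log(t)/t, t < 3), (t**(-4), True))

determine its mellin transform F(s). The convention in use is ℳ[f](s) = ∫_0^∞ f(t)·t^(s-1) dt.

(324*2**s*(s - 4)*(s + 2)*(s**2 - 2*s + 1) - 324*2**s*(s - 4)*(2*s + 3)*(s**2 - 2*s + 1) - 108*3**s*s*(s - 4)*(s + 2)*(2*s + 3)*log(3) + 108*3**s*s*(s - 4)*(s + 2)*(2*s + 3)*log(2) - 108*3**s*(s - 4)*(s + 2)*(2*s + 3)*log(2) + 108*3**s*(s - 4)*(s + 2)*(2*s + 3) + 108*3**s*(s - 4)*(s + 2)*(2*s + 3)*log(3) + 729*3**s*(s - 4)*(2*s + 3)*(s**2 - 2*s + 1) + 54*6**s*s*(s - 4)*(s + 2)*(2*s + 3)*log(3) - 54*6**s*(s - 4)*(s + 2)*(2*s + 3)*log(3) - 54*6**s*(s - 4)*(s + 2)*(2*s + 3) - 2*6**s*(s + 2)*(2*s + 3)*(s**2 - 2*s + 1))/(162*2**s*(s - 4)*(s + 2)*(2*s + 3)*(s**2 - 2*s + 1))
  -3/2 < Re(s) < 4

f breaks at 1, 3/2, 3 into 4 integrals to sum
segment 0 to 1 holds t**(3/2); add its integral
segment 1 to 3/2 holds 2*t**2; add its integral
∫ over [3/2, 3) of log(t)/t·t^(s-1) joins the sum
segment [3, ∞) carries t**(-4); integrate it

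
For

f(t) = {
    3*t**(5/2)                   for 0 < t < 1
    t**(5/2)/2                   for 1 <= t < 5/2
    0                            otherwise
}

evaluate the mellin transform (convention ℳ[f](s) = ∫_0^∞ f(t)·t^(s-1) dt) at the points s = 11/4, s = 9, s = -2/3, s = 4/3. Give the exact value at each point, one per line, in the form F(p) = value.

F(11/4) = 10/21 + 3125*2**(3/4)*5**(1/4)/672
F(9) = 5/23 + 48828125*sqrt(10)/94208
F(-2/3) = 15/11 + 15*2**(1/6)*5**(5/6)/44
F(4/3) = 15/23 + 375*2**(1/6)*5**(5/6)/368

along the cuts 1, ℳ[f](s) splits into 2 integrals
segment 0 to 1 holds 3*t**(5/2); add its integral
for t in [1, 5/2): the term is ∫ t**(5/2)/2·t^(s-1)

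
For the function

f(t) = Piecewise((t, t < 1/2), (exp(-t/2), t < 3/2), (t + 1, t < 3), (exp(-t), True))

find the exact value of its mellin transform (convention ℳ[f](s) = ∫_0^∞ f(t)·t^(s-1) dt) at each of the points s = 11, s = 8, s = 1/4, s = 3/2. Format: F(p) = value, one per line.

along the cuts 1/2, 3/2, 3, ℳ[f](s) splits into 4 integrals
segment 0 to 1/2 holds t; add its integral
∫ exp(-t/2)·t^(s-1) over [1/2, 3/2)
between 3/2 and 3 the integrand is (t + 1)·t^(s-1)
[3, ∞) adds the kernel integral of exp(-t)

F(11) = -8055338729409*exp(-3/4)/512 + 4080204709/67584 + 72865089*exp(-3) + 4885809916361*exp(-1/4)/512
F(8) = -174811815*exp(-3/4)/64 + 55289551/18432 + 100026*exp(-3) + 106028861*exp(-1/4)/64
F(1/4) = -13*2**(3/4)*3**(1/4)/5 - 2**(1/4)*uppergamma(1/4, 3/4) + uppergamma(1/4, 3) + 2**(3/4)/5 + 2**(1/4)*uppergamma(1/4, 1/4) + 32*3**(1/4)/5
F(3/2) = -19*sqrt(6)/20 - sqrt(6)*exp(-3/4) - sqrt(2)*sqrt(pi)*erfc(sqrt(3)/2) + sqrt(pi)*erfc(sqrt(3))/2 + sqrt(2)/20 + sqrt(3)*exp(-3) + sqrt(2)*exp(-1/4) + sqrt(2)*sqrt(pi)*erfc(1/2) + 28*sqrt(3)/5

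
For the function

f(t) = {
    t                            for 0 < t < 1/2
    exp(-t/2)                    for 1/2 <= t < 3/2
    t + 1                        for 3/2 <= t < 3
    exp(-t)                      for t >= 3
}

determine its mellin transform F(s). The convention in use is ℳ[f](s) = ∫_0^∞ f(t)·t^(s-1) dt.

integrate the 4 segments split at 1/2, 3/2, 3, then add the results
segment 0 to 1/2 holds t; add its integral
for t in [1/2, 3/2): the term is ∫ exp(-t/2)·t^(s-1)
segment 3/2 to 3 holds (t + 1); add its integral
piece [3, ∞): integrate exp(-t) against the kernel

(2*2**s*s*(s + 1)*uppergamma(s, 3) - 5*3**s*s - 2*3**s + 2*4**s*s*(s + 1)*uppergamma(s, 1/4) - 2*4**s*s*(s + 1)*uppergamma(s, 3/4) + 8*6**s*s + 2*6**s + s)/(2*2**s*s*(s + 1))
  Re(s) > -1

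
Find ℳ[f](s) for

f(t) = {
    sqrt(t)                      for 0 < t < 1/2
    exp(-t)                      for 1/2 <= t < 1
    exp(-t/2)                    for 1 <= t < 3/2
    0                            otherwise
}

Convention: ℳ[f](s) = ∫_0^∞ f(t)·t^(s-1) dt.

(2**s*(2*s + 1)*uppergamma(s, 1/2) - 2**s*(2*s + 1)*uppergamma(s, 1) + 4**s*(2*s + 1)*uppergamma(s, 1/2) - 4**s*(2*s + 1)*uppergamma(s, 3/4) + sqrt(2))/(2**s*(2*s + 1))
  Re(s) > -1/2

breakpoints 1/2, 1: one integral from each of the 3 segments
between 0 and 1/2 the integrand is sqrt(t)·t^(s-1)
over [1/2, 1), the kernel integral of exp(-t) enters the sum
for t in [1, 3/2): the term is ∫ exp(-t/2)·t^(s-1)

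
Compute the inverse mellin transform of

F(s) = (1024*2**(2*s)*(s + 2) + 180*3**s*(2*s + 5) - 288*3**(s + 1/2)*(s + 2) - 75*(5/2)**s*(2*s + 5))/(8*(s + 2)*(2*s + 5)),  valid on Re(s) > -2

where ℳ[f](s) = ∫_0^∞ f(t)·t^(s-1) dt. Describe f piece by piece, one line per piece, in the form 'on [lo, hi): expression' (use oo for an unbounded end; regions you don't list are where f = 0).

summing 3 kernel integrals split by 5/2, 3 yields ℳ[f](s)
∫ t**2·t^(s-1) over [0, 5/2)
for t in [5/2, 3): the term is ∫ 5*t**2/2·t^(s-1)
[3, 4) adds the kernel integral of 2*t**(5/2)

on [0, 5/2): t**2
on [5/2, 3): 5*t**2/2
on [3, 4): 2*t**(5/2)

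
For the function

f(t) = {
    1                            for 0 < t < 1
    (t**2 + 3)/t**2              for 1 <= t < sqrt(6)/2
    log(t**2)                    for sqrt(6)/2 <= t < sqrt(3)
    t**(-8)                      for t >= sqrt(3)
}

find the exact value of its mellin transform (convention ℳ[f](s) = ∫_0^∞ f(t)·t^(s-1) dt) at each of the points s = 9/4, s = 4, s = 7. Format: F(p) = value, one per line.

F(9/4) = 2**(7/8)*(-3726*2**(1/8) - 366*6**(1/8) + log(2**(207*3**(1/8))*3**(-207*3**(1/8) + 414*6**(1/8))) + 4117*3**(1/8))/621
F(4) = 143/288 + log(3*90699264**(1/16))
F(7) = -113*sqrt(3)/147 - 27*sqrt(6)*log(3)/112 - 3/5 + 27*sqrt(6)*log(2)/112 + 3861*sqrt(6)/3920 + 27*sqrt(3)*log(3)/7

invert the power substitution to get 1 on [0, 1); (t + 3)/t on [1, 3/2); log(t) on [3/2, 3); …
reversing the shared t-power: t on [0, 1); t + 3 on [1, 3/2); t*log(t) on [3/2, 3); …
along the cuts 1, sqrt(6)/2, sqrt(3), ℳ[f](s) splits into 4 integrals
on [0, 1) integrate f = 1 against the kernel
on [1, sqrt(6)/2): add ∫ (t**2 + 3)/t**2·t^(s-1) dt
segment [sqrt(6)/2, sqrt(3)) carries log(t**2); integrate it
on [sqrt(3), ∞): add ∫ t**(-8)·t^(s-1) dt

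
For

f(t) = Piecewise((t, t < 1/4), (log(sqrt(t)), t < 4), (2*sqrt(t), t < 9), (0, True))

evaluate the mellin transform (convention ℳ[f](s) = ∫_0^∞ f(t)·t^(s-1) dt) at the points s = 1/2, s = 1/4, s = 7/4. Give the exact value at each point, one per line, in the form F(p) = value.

F(1/2) = 5*log(2) + 85/12
F(1/4) = sqrt(2)*(-277 + 180*log(2) + 120*sqrt(6))/30
F(7/4) = sqrt(2)*(-1204015 + 357588*log(2) + 2794176*sqrt(6))/77616

back out the power substitution: t**2 on [0, 1/2); log(t) on [1/2, 2); 2*t on [2, 3)
summing 3 kernel integrals split by 1/4, 4 yields ℳ[f](s)
[0, 1/4) adds the kernel integral of t
on [1/4, 4) integrate f = log(sqrt(t)) against the kernel
∫ over [4, 9) of 2*sqrt(t)·t^(s-1) joins the sum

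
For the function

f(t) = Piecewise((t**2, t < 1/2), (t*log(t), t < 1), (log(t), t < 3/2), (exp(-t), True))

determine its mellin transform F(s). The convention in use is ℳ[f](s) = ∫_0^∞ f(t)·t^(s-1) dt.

linearity at 1/2, 1, 3/2 turns ℳ[f](s) into 4 summed integrals
[0, 1/2) adds the kernel integral of t**2
[1/2, 1) adds the kernel integral of t*log(t)
for t in [1, 3/2): the term is ∫ log(t)·t^(s-1)
over [3/2, ∞), the kernel integral of exp(-t) enters the sum

(4*2**s*s**2*(s + 2)*(s**2 + 2*s + 1)*uppergamma(s, 3/2) - 4*2**s*s**2*(s + 2) + 4*2**s*(s + 2)*(s**2 + 2*s + 1) + 3**s*s*(s + 2)*(-4*log(2) + 4*log(3))*(s**2 + 2*s + 1) - 4*3**s*(s + 2)*(s**2 + 2*s + 1) + s**3*(s + 2)*log(4) + s**2*(s + 2)*log(4) + 2*s**2*(s + 2) + s**2*(s**2 + 2*s + 1))/(4*2**s*s**2*(s + 2)*(s**2 + 2*s + 1))
  Re(s) > -2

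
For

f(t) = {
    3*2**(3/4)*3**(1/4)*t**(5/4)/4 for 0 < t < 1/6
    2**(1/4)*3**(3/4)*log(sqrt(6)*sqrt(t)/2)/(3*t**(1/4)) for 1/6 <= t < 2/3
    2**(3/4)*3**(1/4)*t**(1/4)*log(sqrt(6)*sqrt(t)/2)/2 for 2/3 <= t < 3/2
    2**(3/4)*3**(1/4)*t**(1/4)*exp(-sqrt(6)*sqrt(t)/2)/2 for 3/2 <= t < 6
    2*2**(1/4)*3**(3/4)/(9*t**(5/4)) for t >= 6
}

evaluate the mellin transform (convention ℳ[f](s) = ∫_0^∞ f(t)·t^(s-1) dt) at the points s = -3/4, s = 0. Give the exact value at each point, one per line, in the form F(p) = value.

F(-3/4) = 54**(1/4)*(-216*log(2) - 108*log(3) - 54*expint(2, 3) + 108*expint(2, 3/2) + 257)/162
F(0) = -4*sqrt(6) + log(2**(-4*sqrt(2) - 2*sqrt(6))*3**(2*sqrt(6))) - 2*sqrt(pi)*erfc(sqrt(3)) + 4*sqrt(3)/135 + 2*sqrt(pi)*erfc(sqrt(6)/2) + 81*sqrt(2)/10

strip the common scale on t: t**(5/4) on [0, 1/4); log(sqrt(t))/t**(1/4) on [1/4, 1); t**(1/4)*log(sqrt(t)) on [1, 9/4); …
peel off the power substitution: t**(5/2) on [0, 1/2); log(t)/sqrt(t) on [1/2, 1); sqrt(t)*log(t) on [1, 3/2); …
reversing the shared t-power: t**2 on [0, 1/2); log(t)/t on [1/2, 1); log(t) on [1, 3/2); …
integrate the 5 segments split at 1/6, 2/3, 3/2, 6, then add the results
for t in [0, 1/6): the term is ∫ 3*2**(3/4)*3**(1/4)*t**(5/4)/4·t^(s-1)
between 1/6 and 2/3 the integrand is 2**(1/4)*3**(3/4)*log(sqrt(6)*sqrt(t)/2)/(3*t**(1/4))·t^(s-1)
over [2/3, 3/2), the kernel integral of 2**(3/4)*3**(1/4)*t**(1/4)*log(sqrt(6)*sqrt(t)/2)/2 enters the sum
over [3/2, 6), the kernel integral of 2**(3/4)*3**(1/4)*t**(1/4)*exp(-sqrt(6)*sqrt(t)/2)/2 enters the sum
on [6, ∞) integrate f = 2*2**(1/4)*3**(3/4)/(9*t**(5/4)) against the kernel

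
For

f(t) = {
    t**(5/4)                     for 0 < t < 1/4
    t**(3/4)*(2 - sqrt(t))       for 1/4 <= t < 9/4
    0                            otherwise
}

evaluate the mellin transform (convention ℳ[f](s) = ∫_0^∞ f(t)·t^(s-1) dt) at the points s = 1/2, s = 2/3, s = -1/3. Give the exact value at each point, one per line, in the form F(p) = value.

F(1/2) = -9*sqrt(2)/70 + 117*sqrt(6)/140
F(2/3) = 3*2**(1/6)*(-58 + 369*3**(5/6))/1564
F(-1/3) = 3*2**(1/6)*(-34 + 29*3**(5/6))/55

peel off the power substitution: t**(5/2) on [0, 1/2); t**(3/2)*(2 - t) on [1/2, 3/2)
back out the shared t-power: t**2 on [0, 1/2); t*(2 - t) on [1/2, 3/2)
back out the shared t-power: t on [0, 1/2); 2 - t on [1/2, 3/2)
along the cuts 1/4, ℳ[f](s) splits into 2 integrals
for t in [0, 1/4): the term is ∫ t**(5/4)·t^(s-1)
∫ t**(3/4)*(2 - sqrt(t))·t^(s-1) over [1/4, 9/4)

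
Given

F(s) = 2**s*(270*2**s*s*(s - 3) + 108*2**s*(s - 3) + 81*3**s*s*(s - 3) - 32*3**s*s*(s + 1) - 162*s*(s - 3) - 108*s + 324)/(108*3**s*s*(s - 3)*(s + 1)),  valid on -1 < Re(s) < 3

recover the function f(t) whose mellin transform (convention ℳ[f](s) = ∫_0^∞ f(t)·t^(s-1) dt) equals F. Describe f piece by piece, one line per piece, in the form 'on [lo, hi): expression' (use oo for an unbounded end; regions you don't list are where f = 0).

on [0, 2/3): 3*t/4
on [2/3, 4/3): 3*t/2 + 1
on [4/3, 2): 3*t/8
on [2, oo): 64/(27*t**3)

the common scale on t comes off first: 3*t/2 on [0, 1/3); 3*t + 1 on [1/3, 2/3); 3*t/4 on [2/3, 1); …
the common scale on t comes off first: t on [0, 1/2); 2*t + 1 on [1/2, 1); t/2 on [1, 3/2); …
along the cuts 2/3, 4/3, 2, ℳ[f](s) splits into 4 integrals
∫ 3*t/4·t^(s-1) over [0, 2/3)
segment 2/3 to 4/3 holds (3*t/2 + 1); add its integral
[4/3, 2) adds the kernel integral of 3*t/8
for t in [2, ∞): the term is ∫ 64/(27*t**3)·t^(s-1)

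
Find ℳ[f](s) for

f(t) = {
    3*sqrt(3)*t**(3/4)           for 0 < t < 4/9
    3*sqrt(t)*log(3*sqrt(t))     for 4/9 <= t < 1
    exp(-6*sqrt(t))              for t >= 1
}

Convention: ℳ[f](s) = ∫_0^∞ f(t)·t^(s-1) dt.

2*(-4*144**s*s*(4*s + 3)*log(2) - 2*144**s*(4*s + 3)*log(2) + 2*144**s*(4*s + 3) + 4*144**s*sqrt(2)*(4*s**2 + 4*s + 1) + 6*324**s*s*(4*s + 3)*log(3) - 3*324**s*(4*s + 3) + 3*324**s*(4*s + 3)*log(3) + 9**s*(4*s + 3)*(4*s**2 + 4*s + 1)*uppergamma(2*s, 6))/(324**s*(4*s + 3)*(4*s**2 + 4*s + 1))
  Re(s) > -3/4

back out the power substitution: 3*sqrt(3)*t**(3/2) on [0, 2/3); 3*t*log(3*t) on [2/3, 1); exp(-6*t) on [1, ∞)
back out the common scale on t: t**(3/2) on [0, 2); t*log(t) on [2, 3); exp(-2*t) on [3, ∞)
breakpoints 4/9, 1: one integral from each of the 3 segments
∫ 3*sqrt(3)*t**(3/4)·t^(s-1) over [0, 4/9)
between 4/9 and 1 the integrand is 3*sqrt(t)*log(3*sqrt(t))·t^(s-1)
for t in [1, ∞): the term is ∫ exp(-6*sqrt(t))·t^(s-1)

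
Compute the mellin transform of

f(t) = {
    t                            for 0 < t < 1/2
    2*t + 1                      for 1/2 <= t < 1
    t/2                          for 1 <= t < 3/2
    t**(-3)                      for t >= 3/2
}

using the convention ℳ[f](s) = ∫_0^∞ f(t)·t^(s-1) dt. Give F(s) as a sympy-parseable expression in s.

cuts at 1/2, 1, 3/2: linearity sums the 4 kernel integrals
between 0 and 1/2 the integrand is t·t^(s-1)
on [1/2, 1) integrate f = (2*t + 1) against the kernel
on [1, 3/2) integrate f = t/2 against the kernel
[3/2, ∞) adds the kernel integral of t**(-3)

(270*2**s*s**2 - 702*2**s*s - 324*2**s + 49*3**s*s**2 - 275*3**s*s - 162*s**2 + 378*s + 324)/(108*2**s*s*(s**2 - 2*s - 3))
  -1 < Re(s) < 3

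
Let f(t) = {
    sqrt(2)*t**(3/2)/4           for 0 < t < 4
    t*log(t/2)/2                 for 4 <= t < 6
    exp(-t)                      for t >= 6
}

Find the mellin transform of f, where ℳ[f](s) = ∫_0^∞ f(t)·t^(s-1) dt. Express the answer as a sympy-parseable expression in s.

(-12**s*s*(2*s + 3)*log(4) - 12**s*(2*s + 3)*log(4) + 12**s*(4*s + 6) + 12**s*sqrt(2)*(4*s**2 + 8*s + 4) + 3*18**s*s*(2*s + 3)*log(3) + 18**s*(-6*s - 9) + 3*18**s*(2*s + 3)*log(3) + 3**s*(2*s + 3)*(s**2 + 2*s + 1)*uppergamma(s, 6))/(3**s*(2*s + 3)*(s**2 + 2*s + 1))
  Re(s) > -3/2

peel off the common scale on t: t**(3/2) on [0, 2); t*log(t) on [2, 3); exp(-2*t) on [3, ∞)
breakpoints 4, 6: one integral from each of the 3 segments
∫ over [0, 4) of sqrt(2)*t**(3/2)/4·t^(s-1) joins the sum
segment [4, 6) carries t*log(t/2)/2; integrate it
on [6, ∞) integrate f = exp(-t) against the kernel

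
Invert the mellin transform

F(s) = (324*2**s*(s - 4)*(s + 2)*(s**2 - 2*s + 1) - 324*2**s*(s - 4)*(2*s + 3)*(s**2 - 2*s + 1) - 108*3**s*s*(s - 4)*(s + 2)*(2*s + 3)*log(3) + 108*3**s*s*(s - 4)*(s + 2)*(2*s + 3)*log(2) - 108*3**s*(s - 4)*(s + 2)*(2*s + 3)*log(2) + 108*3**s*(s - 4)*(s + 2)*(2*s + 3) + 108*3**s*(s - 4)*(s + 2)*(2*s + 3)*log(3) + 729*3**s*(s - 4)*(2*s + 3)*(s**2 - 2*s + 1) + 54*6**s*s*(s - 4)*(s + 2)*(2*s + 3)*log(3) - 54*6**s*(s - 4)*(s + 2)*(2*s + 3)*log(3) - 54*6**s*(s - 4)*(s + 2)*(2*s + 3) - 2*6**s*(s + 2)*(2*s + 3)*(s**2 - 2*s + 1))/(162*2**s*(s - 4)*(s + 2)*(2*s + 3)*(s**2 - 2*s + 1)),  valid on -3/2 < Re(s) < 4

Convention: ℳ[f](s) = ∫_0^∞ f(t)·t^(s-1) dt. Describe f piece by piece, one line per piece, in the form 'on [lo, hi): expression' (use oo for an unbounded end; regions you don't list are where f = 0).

the 4 pieces separated at 1, 3/2, 3 each add one integral
∫ t**(3/2)·t^(s-1) over [0, 1)
on [1, 3/2) integrate f = 2*t**2 against the kernel
between 3/2 and 3 the integrand is log(t)/t·t^(s-1)
segment [3, ∞) carries t**(-4); integrate it

on [0, 1): t**(3/2)
on [1, 3/2): 2*t**2
on [3/2, 3): log(t)/t
on [3, oo): t**(-4)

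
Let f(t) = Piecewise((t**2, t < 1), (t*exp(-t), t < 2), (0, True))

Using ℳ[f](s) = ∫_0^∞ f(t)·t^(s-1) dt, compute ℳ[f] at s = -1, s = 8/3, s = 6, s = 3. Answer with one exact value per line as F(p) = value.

F(-1) = Ei(-2) - Ei(-1) + 1
F(8/3) = -uppergamma(11/3, 2) + 3/14 + uppergamma(11/3, 1)
F(6) = -5296*exp(-2) + 1/8 + 1957*exp(-1)
F(3) = -38*exp(-2) + 1/5 + 16*exp(-1)

reversing the shared t-power: t on [0, 1); exp(-t) on [1, 2)
summing 2 kernel integrals split by 1 yields ℳ[f](s)
for t in [0, 1): the term is ∫ t**2·t^(s-1)
the [1, 2) slice contributes ∫ t*exp(-t)·t^(s-1) dt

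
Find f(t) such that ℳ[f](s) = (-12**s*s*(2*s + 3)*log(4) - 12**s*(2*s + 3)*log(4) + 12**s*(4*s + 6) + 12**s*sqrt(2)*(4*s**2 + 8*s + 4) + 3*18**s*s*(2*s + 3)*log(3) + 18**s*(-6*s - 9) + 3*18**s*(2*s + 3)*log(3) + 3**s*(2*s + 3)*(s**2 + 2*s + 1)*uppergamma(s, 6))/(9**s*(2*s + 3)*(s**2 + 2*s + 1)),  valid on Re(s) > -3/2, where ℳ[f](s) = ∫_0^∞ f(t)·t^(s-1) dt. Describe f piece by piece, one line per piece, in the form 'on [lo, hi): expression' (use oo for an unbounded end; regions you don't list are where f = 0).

remove the common scale on t first: t**(3/2) on [0, 2); t*log(t) on [2, 3); exp(-2*t) on [3, ∞)
breakpoints 4/3, 2: one integral from each of the 3 segments
for t in [0, 4/3): the term is ∫ 3*sqrt(6)*t**(3/2)/4·t^(s-1)
piece [4/3, 2): integrate 3*t*log(3*t/2)/2 against the kernel
[2, ∞) adds the kernel integral of exp(-3*t)

on [0, 4/3): 3*sqrt(6)*t**(3/2)/4
on [4/3, 2): 3*t*log(3*t/2)/2
on [2, oo): exp(-3*t)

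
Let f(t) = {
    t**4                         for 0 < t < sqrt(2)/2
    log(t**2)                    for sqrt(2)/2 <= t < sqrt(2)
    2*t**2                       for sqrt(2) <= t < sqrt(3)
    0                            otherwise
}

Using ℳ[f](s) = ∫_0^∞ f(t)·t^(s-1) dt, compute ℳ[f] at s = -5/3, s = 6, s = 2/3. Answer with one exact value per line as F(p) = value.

remove the power substitution first: t**2 on [0, 1/2); log(t) on [1/2, 2); 2*t on [2, 3)
integrate the 3 segments split at sqrt(2)/2, sqrt(2), then add the results
∫ over [0, sqrt(2)/2) of t**4·t^(s-1) joins the sum
[sqrt(2)/2, sqrt(2)) adds the kernel integral of log(t**2)
on [sqrt(2), sqrt(3)): add ∫ 2*t**2·t^(s-1) dt

F(-5/3) = 3*2**(5/6)*(-742*2**(1/3) - log(2**(35*2**(1/3) + 140)) + 193 + 700*6**(1/6))/700
F(6) = 65*log(2)/48 + 5061/320
F(2/3) = 3*2**(2/3)*(-112*2**(2/3) + log(2**(28 + 28*2**(2/3))) + 42*6**(1/3) + 85)/112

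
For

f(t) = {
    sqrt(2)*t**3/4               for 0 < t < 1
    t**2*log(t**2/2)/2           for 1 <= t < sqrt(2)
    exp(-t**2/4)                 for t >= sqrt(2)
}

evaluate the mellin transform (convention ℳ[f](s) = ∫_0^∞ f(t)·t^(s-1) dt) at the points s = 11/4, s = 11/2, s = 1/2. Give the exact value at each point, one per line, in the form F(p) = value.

undo the power substitution: sqrt(2)*t**(3/2)/4 on [0, 1); t*log(t/2)/2 on [1, 2); exp(-t/4) on [2, ∞)
undo the common scale on t: t**(3/2) on [0, 1/2); t*log(t) on [1/2, 1); exp(-t/2) on [1, ∞)
the 3 pieces separated at 1, sqrt(2) each add one integral
∫ over [0, 1) of sqrt(2)*t**3/4·t^(s-1) joins the sum
for t in [1, sqrt(2)): the term is ∫ t**2*log(t**2/2)/2·t^(s-1)
piece [sqrt(2), ∞): integrate exp(-t**2/4) against the kernel

F(11/4) = -64*2**(3/8)/361 + 16/361 + sqrt(2)/23 + 2*log(2)/19 + 2*2**(3/4)*uppergamma(11/8, 1/2)
F(11/2) = -32*2**(3/4)/225 + 4/225 + sqrt(2)/34 + log(2)/15 + 16*sqrt(2)*uppergamma(11/4, 1/2)
F(1/2) = -8*2**(1/4)/25 + sqrt(2)/14 + log(2)/5 + 4/25 + sqrt(2)*uppergamma(1/4, 1/2)/2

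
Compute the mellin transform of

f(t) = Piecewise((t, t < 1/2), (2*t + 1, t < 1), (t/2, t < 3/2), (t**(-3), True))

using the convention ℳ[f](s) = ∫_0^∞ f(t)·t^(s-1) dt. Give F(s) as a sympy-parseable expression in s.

treat the 4 regions marked off by 1/2, 1, 3/2 separately and sum
on [0, 1/2): add ∫ t·t^(s-1) dt
segment 1/2 to 1 holds (2*t + 1); add its integral
segment 1 to 3/2 holds t/2; add its integral
piece [3/2, ∞): integrate t**(-3) against the kernel

(270*2**s*s**2 - 702*2**s*s - 324*2**s + 49*3**s*s**2 - 275*3**s*s - 162*s**2 + 378*s + 324)/(108*2**s*s*(s**2 - 2*s - 3))
  -1 < Re(s) < 3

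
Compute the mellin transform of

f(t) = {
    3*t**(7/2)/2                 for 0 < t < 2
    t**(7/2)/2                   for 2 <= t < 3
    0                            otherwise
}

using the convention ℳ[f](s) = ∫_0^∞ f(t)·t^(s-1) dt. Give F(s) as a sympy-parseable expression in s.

decompose at 2; ℳ[f](s) sums the 2 pieces' integrals
on [0, 2) integrate f = 3*t**(7/2)/2 against the kernel
for t in [2, 3): the term is ∫ t**(7/2)/2·t^(s-1)

(2**(s + 9/2) + 3**(s + 7/2))/(2*s + 7)
  Re(s) > -7/2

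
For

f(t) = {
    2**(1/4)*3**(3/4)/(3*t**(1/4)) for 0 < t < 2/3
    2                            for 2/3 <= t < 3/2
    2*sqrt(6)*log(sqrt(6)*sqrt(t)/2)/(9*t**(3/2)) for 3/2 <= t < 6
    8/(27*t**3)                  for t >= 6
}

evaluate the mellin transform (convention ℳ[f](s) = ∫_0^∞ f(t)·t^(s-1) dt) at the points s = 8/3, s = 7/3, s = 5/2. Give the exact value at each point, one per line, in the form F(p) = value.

F(8/3) = -452*6**(2/3)/1323 - 2*18**(1/3)*log(3)/7 - 13*12**(1/3)/261 + 2*18**(1/3)*log(2)/7 + 1515*18**(1/3)/1568 + 8*6**(2/3)*log(3)/7
F(7/3) = -598*6**(1/3)/675 - 2*12**(1/3)*log(3)/5 - 88*18**(1/3)/1575 + 2*12**(1/3)*log(2)/5 + 843*12**(1/3)/700 + 8*6**(1/3)*log(3)/5
F(5/2) = sqrt(6)*(405*log(2) + 542 + 1215*log(3))/1215

remove the common scale on t first: t**(-1/4) on [0, 1); 2 on [1, 9/4); log(sqrt(t))/t**(3/2) on [9/4, 9); …
remove the shared t-power first: t**(3/4) on [0, 1); 2*t on [1, 9/4); log(sqrt(t))/sqrt(t) on [9/4, 9); …
remove the power substitution first: t**(3/2) on [0, 1); 2*t**2 on [1, 3/2); log(t)/t on [3/2, 3); …
f breaks at 2/3, 3/2, 6 into 4 integrals to sum
on [0, 2/3) integrate f = 2**(1/4)*3**(3/4)/(3*t**(1/4)) against the kernel
segment 2/3 to 3/2 holds 2; add its integral
[3/2, 6) adds the kernel integral of 2*sqrt(6)*log(sqrt(6)*sqrt(t)/2)/(9*t**(3/2))
[6, ∞) adds the kernel integral of 8/(27*t**3)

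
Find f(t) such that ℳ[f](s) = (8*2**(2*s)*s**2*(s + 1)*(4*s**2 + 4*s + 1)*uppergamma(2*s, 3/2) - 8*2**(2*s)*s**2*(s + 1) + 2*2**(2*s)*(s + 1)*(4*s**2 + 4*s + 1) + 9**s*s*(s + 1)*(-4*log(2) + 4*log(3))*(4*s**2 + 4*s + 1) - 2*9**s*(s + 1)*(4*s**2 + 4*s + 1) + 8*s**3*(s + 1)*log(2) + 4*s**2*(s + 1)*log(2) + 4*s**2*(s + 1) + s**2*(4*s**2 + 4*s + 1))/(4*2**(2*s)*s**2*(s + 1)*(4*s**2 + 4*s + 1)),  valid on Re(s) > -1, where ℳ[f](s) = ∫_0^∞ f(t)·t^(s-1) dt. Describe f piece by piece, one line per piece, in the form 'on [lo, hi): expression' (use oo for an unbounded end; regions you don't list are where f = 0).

on [0, 1/4): t
on [1/4, 1): sqrt(t)*log(sqrt(t))
on [1, 9/4): log(sqrt(t))
on [9/4, oo): exp(-sqrt(t))

peel off the power substitution: t**2 on [0, 1/2); t*log(t) on [1/2, 1); log(t) on [1, 3/2); …
slice at 1/4, 1, 9/4, transform all 4 pieces, and sum them
the [0, 1/4) slice contributes ∫ t·t^(s-1) dt
on [1/4, 1): add ∫ sqrt(t)*log(sqrt(t))·t^(s-1) dt
between 1 and 9/4 the integrand is log(sqrt(t))·t^(s-1)
segment [9/4, ∞) carries exp(-sqrt(t)); integrate it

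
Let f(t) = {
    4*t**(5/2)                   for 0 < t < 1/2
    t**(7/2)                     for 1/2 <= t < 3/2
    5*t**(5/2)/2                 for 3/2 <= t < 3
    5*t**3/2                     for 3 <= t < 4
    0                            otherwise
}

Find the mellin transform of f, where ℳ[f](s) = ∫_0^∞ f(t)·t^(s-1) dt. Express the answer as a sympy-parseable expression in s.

treat the 4 regions marked off by 1/2, 3/2, 3 separately and sum
for t in [0, 1/2): the term is ∫ 4*t**(5/2)·t^(s-1)
on [1/2, 3/2) integrate f = t**(7/2) against the kernel
between 3/2 and 3 the integrand is 5*t**(5/2)/2·t^(s-1)
∫ over [3, 4) of 5*t**3/2·t^(s-1) joins the sum

(-4*2**(-s - 7/2)*(s + 3)*(2*s + 5) + 16*2**(-s - 5/2)*(s + 3)*(2*s + 7) + 10*3**(s + 5/2)*(s + 3)*(2*s + 7) - 5*3**(s + 3)*(2*s + 5)*(2*s + 7) - 10*(3/2)**(s + 5/2)*(s + 3)*(2*s + 7) + 4*(3/2)**(s + 7/2)*(s + 3)*(2*s + 5) + 5*4**(s + 3)*(2*s + 5)*(2*s + 7))/(2*(s + 3)*(2*s + 5)*(2*s + 7))
  Re(s) > -5/2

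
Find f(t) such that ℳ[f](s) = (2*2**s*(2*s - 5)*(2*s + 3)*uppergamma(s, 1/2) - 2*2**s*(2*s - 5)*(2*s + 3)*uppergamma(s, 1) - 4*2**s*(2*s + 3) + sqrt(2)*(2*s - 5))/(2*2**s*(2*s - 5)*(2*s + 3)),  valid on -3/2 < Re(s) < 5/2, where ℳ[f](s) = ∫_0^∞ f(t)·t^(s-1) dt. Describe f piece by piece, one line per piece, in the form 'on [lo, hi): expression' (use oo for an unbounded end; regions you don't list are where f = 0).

on [0, 1/2): t**(3/2)
on [1/2, 1): exp(-t)
on [1, oo): t**(-5/2)

along the cuts 1/2, 1, ℳ[f](s) splits into 3 integrals
piece [0, 1/2): integrate t**(3/2) against the kernel
for t in [1/2, 1): the term is ∫ exp(-t)·t^(s-1)
piece [1, ∞): integrate t**(-5/2) against the kernel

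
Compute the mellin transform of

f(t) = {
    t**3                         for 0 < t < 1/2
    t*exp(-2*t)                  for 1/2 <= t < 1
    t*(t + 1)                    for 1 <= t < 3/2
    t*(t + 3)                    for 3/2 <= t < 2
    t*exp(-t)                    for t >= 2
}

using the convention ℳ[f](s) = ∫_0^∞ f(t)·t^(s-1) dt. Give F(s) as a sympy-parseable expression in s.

(80*2**(2*s)*(s + 1)*(s + 3) + 48*2**(2*s)*(s + 3) + 8*2**s*(s + 1)*(s + 2)*(s + 3)*uppergamma(s + 1, 2) - 16*2**s*(s + 1)*(s + 3) - 8*2**s*(s + 3) - 24*3**s*(s + 1)*(s + 3) - 24*3**s*(s + 3) + 4*(s + 1)*(s + 2)*(s + 3)*uppergamma(s + 1, 1) - 4*(s + 1)*(s + 2)*(s + 3)*uppergamma(s + 1, 2) + (s + 1)*(s + 2))/(8*2**s*(s + 1)*(s + 2)*(s + 3))
  Re(s) > -3

invert the shared t-power to get t**4 on [0, 1/2); t**2*exp(-2*t) on [1/2, 1); t**2*(t + 1) on [1, 3/2); …
strip the shared t-power: t**2 on [0, 1/2); exp(-2*t) on [1/2, 1); t + 1 on [1, 3/2); …
f breaks at 1/2, 1, 3/2, 2 into 5 integrals to sum
on [0, 1/2) integrate f = t**3 against the kernel
on [1/2, 1): add ∫ t*exp(-2*t)·t^(s-1) dt
the [1, 3/2) slice contributes ∫ t*(t + 1)·t^(s-1) dt
on [3/2, 2): add ∫ t*(t + 3)·t^(s-1) dt
the [2, ∞) slice contributes ∫ t*exp(-t)·t^(s-1) dt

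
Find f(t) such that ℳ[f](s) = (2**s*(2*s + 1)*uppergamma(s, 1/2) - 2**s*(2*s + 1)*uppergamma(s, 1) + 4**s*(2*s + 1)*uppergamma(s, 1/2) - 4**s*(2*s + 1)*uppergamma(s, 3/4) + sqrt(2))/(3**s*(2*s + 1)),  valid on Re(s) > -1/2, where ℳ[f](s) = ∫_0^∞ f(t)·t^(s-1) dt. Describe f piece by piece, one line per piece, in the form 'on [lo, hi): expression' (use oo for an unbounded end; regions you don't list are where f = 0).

on [0, 1/3): sqrt(6)*sqrt(t)/2
on [1/3, 2/3): exp(-3*t/2)
on [2/3, 1): exp(-3*t/4)

reversing the common scale on t: sqrt(t) on [0, 1/2); exp(-t) on [1/2, 1); exp(-t/2) on [1, 3/2)
along the cuts 1/3, 2/3, ℳ[f](s) splits into 3 integrals
∫ sqrt(6)*sqrt(t)/2·t^(s-1) over [0, 1/3)
on [1/3, 2/3) integrate f = exp(-3*t/2) against the kernel
∫ over [2/3, 1) of exp(-3*t/4)·t^(s-1) joins the sum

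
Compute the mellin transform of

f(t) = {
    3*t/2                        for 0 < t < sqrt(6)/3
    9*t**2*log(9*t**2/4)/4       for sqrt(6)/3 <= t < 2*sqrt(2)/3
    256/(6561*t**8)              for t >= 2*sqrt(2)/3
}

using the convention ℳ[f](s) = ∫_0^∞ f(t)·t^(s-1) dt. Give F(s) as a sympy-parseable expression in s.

2**(s/2)*(32*2**s*s*(s - 8)*(s + 1)*log(2) - 64*2**s*(s - 8)*(s + 1) + 64*2**s*(s - 8)*(s + 1)*log(2) - 2**s*(s + 1)*(s**2 + 4*s + 4) + 3**(s/2)*s*(s - 8)*(s + 1)*(-24*log(3) + 24*log(2)) + 3**(s/2)*(s - 8)*(s + 1)*(-48*log(3) + 48*log(2)) + 48*3**(s/2)*(s - 8)*(s + 1) + 8*3**(s/2)*sqrt(6)*(s - 8)*(s**2 + 4*s + 4))/(16*3**s*(s - 8)*(s + 1)*(s**2 + 4*s + 4))
  -1 < Re(s) < 8

reversing the common scale on t: t on [0, sqrt(6)/2); t**2*log(t**2) on [sqrt(6)/2, sqrt(2)); t**(-8) on [sqrt(2), ∞)
invert the power substitution to get sqrt(t) on [0, 3/2); t*log(t) on [3/2, 2); t**(-4) on [2, ∞)
treat the 3 regions marked off by sqrt(6)/3, 2*sqrt(2)/3 separately and sum
for t in [0, sqrt(6)/3): the term is ∫ 3*t/2·t^(s-1)
the [sqrt(6)/3, 2*sqrt(2)/3) slice contributes ∫ 9*t**2*log(9*t**2/4)/4·t^(s-1) dt
∫ over [2*sqrt(2)/3, ∞) of 256/(6561*t**8)·t^(s-1) joins the sum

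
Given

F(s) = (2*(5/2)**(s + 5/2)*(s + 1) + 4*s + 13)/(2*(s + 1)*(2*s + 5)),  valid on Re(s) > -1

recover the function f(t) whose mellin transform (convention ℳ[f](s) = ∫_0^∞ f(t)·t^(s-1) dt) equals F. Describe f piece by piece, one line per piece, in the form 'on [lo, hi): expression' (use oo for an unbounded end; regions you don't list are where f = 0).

on [0, 1): 3*t/2
on [1, 5/2): t**(5/2)/2

summing 2 kernel integrals split by 1 yields ℳ[f](s)
segment [0, 1) carries 3*t/2; integrate it
on [1, 5/2) integrate f = t**(5/2)/2 against the kernel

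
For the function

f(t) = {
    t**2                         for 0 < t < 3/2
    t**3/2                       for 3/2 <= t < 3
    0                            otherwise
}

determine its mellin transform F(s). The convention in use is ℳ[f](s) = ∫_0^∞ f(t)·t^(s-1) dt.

9*(3**s*s + 6*3**s + 24*6**s*s + 48*6**s)/(16*2**s*(s**2 + 5*s + 6))
  Re(s) > -2

decompose at 3/2; ℳ[f](s) sums the 2 pieces' integrals
∫ t**2·t^(s-1) over [0, 3/2)
segment 3/2 to 3 holds t**3/2; add its integral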